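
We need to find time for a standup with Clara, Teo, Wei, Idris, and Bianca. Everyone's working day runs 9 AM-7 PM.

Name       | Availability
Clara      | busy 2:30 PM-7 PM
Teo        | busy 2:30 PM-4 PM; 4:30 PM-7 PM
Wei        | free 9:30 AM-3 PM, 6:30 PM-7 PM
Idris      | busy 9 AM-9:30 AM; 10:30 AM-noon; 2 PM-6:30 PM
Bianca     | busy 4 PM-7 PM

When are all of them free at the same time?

09:30-10:30, 12:00-14:00

Clara free: 09:00-14:30 (invert busy blocks within the working day).
Teo free: 09:00-14:30, 16:00-16:30 (invert busy blocks within the working day).
Wei free: 09:30-15:00, 18:30-19:00.
Idris free: 09:30-10:30, 12:00-14:00, 18:30-19:00 (invert busy blocks within the working day).
Bianca free: 09:00-16:00 (invert busy blocks within the working day).
Clara ∩ Teo: 09:00-14:30.
Clara ∩ Teo ∩ Wei: 09:30-14:30.
Clara ∩ Teo ∩ Wei ∩ Idris: 09:30-10:30, 12:00-14:00.
Clara ∩ Teo ∩ Wei ∩ Idris ∩ Bianca: 09:30-10:30, 12:00-14:00.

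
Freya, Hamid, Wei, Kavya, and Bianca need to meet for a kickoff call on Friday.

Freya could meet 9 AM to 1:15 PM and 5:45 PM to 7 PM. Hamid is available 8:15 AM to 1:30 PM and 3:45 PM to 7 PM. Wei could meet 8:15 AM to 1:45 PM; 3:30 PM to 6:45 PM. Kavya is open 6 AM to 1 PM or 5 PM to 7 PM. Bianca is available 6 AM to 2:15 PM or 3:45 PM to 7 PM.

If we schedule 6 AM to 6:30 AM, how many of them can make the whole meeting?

Kavya and Bianca can make the full 06:00-06:30 slot — that's 2.

2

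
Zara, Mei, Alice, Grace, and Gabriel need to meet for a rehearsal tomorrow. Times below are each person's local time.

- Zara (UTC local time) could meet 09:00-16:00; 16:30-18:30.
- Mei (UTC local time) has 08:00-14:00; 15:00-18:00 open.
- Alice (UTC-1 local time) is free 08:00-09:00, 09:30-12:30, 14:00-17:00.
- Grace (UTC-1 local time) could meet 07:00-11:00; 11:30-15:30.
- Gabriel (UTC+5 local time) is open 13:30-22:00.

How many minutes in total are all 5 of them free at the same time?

270

Zara in UTC: 09:00-16:00, 16:30-18:30.
Mei in UTC: 08:00-14:00, 15:00-18:00.
Alice in UTC: 09:00-10:00, 10:30-13:30, 15:00-18:00 (add 1h to convert from UTC-1).
Grace in UTC: 08:00-12:00, 12:30-16:30 (add 1h to convert from UTC-1).
Gabriel in UTC: 08:30-17:00 (subtract 5h to convert from UTC+5).
Zara ∩ Mei: 09:00-14:00, 15:00-16:00, 16:30-18:00.
Zara ∩ Mei ∩ Alice: 09:00-10:00, 10:30-13:30, 15:00-16:00, 16:30-18:00.
Zara ∩ Mei ∩ Alice ∩ Grace: 09:00-10:00, 10:30-12:00, 12:30-13:30, 15:00-16:00.
Zara ∩ Mei ∩ Alice ∩ Grace ∩ Gabriel: 09:00-10:00, 10:30-12:00, 12:30-13:30, 15:00-16:00.
So the common availability across everyone is 09:00-10:00, 10:30-12:00, 12:30-13:30, 15:00-16:00.
Summing the common windows: 60 + 90 + 60 + 60 = 270 minutes.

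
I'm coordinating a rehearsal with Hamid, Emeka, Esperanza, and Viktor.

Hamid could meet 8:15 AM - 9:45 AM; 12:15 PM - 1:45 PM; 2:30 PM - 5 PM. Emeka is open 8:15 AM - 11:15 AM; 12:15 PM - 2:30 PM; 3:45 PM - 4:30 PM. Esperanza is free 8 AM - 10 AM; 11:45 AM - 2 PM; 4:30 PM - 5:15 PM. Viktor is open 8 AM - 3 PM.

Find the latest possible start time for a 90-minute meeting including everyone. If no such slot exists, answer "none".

Hamid ∩ Emeka: 08:15-09:45, 12:15-13:45, 15:45-16:30.
Hamid ∩ Emeka ∩ Esperanza: 08:15-09:45, 12:15-13:45.
Hamid ∩ Emeka ∩ Esperanza ∩ Viktor: 08:15-09:45, 12:15-13:45.
The last common window of at least 90 minutes is 12:15-13:45; a 90-minute meeting can start as late as 12:15 and still end by 13:45.

12:15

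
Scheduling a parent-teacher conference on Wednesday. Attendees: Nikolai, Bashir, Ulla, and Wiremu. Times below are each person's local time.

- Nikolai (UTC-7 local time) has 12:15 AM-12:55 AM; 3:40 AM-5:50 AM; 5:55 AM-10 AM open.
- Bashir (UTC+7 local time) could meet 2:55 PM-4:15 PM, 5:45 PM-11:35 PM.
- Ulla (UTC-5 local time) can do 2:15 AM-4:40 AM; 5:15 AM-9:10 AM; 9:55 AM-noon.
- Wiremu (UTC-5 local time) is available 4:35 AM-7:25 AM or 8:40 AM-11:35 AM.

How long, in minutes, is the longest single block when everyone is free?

Nikolai in UTC: 07:15-07:55, 10:40-12:50, 12:55-17:00 (add 7h to convert from UTC-7).
Bashir in UTC: 07:55-09:15, 10:45-16:35 (subtract 7h to convert from UTC+7).
Ulla in UTC: 07:15-09:40, 10:15-14:10, 14:55-17:00 (add 5h to convert from UTC-5).
Wiremu in UTC: 09:35-12:25, 13:40-16:35 (add 5h to convert from UTC-5).
Nikolai ∩ Bashir: 10:45-12:50, 12:55-16:35.
Nikolai ∩ Bashir ∩ Ulla: 10:45-12:50, 12:55-14:10, 14:55-16:35.
Nikolai ∩ Bashir ∩ Ulla ∩ Wiremu: 10:45-12:25, 13:40-14:10, 14:55-16:35.
The longest is 10:45-12:25 at 100 minutes.

100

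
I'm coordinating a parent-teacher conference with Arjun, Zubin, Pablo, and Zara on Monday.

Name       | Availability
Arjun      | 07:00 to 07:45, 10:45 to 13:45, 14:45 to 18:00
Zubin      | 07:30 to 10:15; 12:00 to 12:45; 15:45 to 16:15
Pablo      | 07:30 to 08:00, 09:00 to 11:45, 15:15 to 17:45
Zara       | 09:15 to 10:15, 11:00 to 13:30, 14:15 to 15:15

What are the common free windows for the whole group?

Arjun ∩ Zubin: 07:30-07:45, 12:00-12:45, 15:45-16:15.
Arjun ∩ Zubin ∩ Pablo: 07:30-07:45, 15:45-16:15.
Arjun ∩ Zubin ∩ Pablo ∩ Zara: ∅.
There is no time when everyone is free.

none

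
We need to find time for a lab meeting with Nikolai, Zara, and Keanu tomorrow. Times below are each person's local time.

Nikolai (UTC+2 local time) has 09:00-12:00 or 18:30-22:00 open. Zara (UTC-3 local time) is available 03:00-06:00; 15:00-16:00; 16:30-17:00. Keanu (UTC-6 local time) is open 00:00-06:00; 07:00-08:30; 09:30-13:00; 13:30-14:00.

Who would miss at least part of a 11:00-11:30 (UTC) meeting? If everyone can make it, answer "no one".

Nikolai, Zara

Nikolai in UTC: 07:00-10:00, 16:30-20:00 (subtract 2h to convert from UTC+2).
Zara in UTC: 06:00-09:00, 18:00-19:00, 19:30-20:00 (add 3h to convert from UTC-3).
Keanu in UTC: 06:00-12:00, 13:00-14:30, 15:30-19:00, 19:30-20:00 (add 6h to convert from UTC-6).
Nikolai: not fully free for 11:00-11:30. Zara: not fully free for 11:00-11:30. Keanu: free for 11:00-11:30.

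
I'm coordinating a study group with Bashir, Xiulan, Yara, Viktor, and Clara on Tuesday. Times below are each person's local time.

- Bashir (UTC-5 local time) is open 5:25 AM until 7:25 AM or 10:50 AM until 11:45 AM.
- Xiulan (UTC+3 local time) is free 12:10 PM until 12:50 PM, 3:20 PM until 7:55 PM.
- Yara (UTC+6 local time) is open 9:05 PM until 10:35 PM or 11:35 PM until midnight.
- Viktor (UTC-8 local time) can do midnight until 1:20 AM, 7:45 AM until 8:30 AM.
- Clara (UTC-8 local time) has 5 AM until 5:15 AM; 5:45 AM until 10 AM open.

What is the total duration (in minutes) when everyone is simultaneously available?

40

Bashir in UTC: 10:25-12:25, 15:50-16:45 (add 5h to convert from UTC-5).
Xiulan in UTC: 09:10-09:50, 12:20-16:55 (subtract 3h to convert from UTC+3).
Yara in UTC: 15:05-16:35, 17:35-18:00 (subtract 6h to convert from UTC+6).
Viktor in UTC: 08:00-09:20, 15:45-16:30 (add 8h to convert from UTC-8).
Clara in UTC: 13:00-13:15, 13:45-18:00 (add 8h to convert from UTC-8).
Bashir ∩ Xiulan: 12:20-12:25, 15:50-16:45.
Bashir ∩ Xiulan ∩ Yara: 15:50-16:35.
Bashir ∩ Xiulan ∩ Yara ∩ Viktor: 15:50-16:30.
Bashir ∩ Xiulan ∩ Yara ∩ Viktor ∩ Clara: 15:50-16:30.
That's a single block of 40 minutes.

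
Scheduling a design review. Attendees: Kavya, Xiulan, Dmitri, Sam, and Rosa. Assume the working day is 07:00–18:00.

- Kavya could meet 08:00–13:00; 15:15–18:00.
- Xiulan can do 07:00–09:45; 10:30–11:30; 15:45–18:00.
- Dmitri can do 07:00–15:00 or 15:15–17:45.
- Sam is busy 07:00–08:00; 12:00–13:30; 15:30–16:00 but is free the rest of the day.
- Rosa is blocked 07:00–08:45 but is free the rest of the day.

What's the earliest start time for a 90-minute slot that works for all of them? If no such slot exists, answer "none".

Kavya free: 08:00-13:00, 15:15-18:00.
Xiulan free: 07:00-09:45, 10:30-11:30, 15:45-18:00.
Dmitri free: 07:00-15:00, 15:15-17:45.
Sam free: 08:00-12:00, 13:30-15:30, 16:00-18:00 (invert busy blocks within the working day).
Rosa free: 08:45-18:00 (invert busy blocks within the working day).
Kavya ∩ Xiulan: 08:00-09:45, 10:30-11:30, 15:45-18:00.
Kavya ∩ Xiulan ∩ Dmitri: 08:00-09:45, 10:30-11:30, 15:45-17:45.
Kavya ∩ Xiulan ∩ Dmitri ∩ Sam: 08:00-09:45, 10:30-11:30, 16:00-17:45.
Kavya ∩ Xiulan ∩ Dmitri ∩ Sam ∩ Rosa: 08:45-09:45, 10:30-11:30, 16:00-17:45.
Those are the intersection windows.
The first common window of at least 90 minutes is 16:00-17:45, so the earliest start is 16:00.

16:00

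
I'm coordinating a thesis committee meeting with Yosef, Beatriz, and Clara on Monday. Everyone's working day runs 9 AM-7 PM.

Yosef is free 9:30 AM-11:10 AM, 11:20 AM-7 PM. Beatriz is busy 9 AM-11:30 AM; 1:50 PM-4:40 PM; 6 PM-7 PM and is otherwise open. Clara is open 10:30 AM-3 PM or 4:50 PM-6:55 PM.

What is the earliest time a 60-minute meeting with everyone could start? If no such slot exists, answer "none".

Yosef free: 09:30-11:10, 11:20-19:00.
Beatriz free: 11:30-13:50, 16:40-18:00 (invert busy blocks within the working day).
Clara free: 10:30-15:00, 16:50-18:55.
Yosef ∩ Beatriz: 11:30-13:50, 16:40-18:00.
Yosef ∩ Beatriz ∩ Clara: 11:30-13:50, 16:50-18:00.
So the common availability across everyone is 11:30-13:50, 16:50-18:00.
The first common window of at least 60 minutes is 11:30-13:50, so the earliest start is 11:30.

11:30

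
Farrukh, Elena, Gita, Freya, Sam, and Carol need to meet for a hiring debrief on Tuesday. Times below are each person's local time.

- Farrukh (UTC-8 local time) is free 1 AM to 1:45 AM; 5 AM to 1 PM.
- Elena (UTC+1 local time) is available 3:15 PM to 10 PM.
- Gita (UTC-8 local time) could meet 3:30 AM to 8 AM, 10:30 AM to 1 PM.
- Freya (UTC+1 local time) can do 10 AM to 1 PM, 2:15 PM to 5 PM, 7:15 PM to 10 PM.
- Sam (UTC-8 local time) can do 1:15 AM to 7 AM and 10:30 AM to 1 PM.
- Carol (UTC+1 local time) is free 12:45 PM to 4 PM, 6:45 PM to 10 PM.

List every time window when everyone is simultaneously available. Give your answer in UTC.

14:15-15:00, 18:30-21:00

Farrukh in UTC: 09:00-09:45, 13:00-21:00 (add 8h to convert from UTC-8).
Elena in UTC: 14:15-21:00 (subtract 1h to convert from UTC+1).
Gita in UTC: 11:30-16:00, 18:30-21:00 (add 8h to convert from UTC-8).
Freya in UTC: 09:00-12:00, 13:15-16:00, 18:15-21:00 (subtract 1h to convert from UTC+1).
Sam in UTC: 09:15-15:00, 18:30-21:00 (add 8h to convert from UTC-8).
Carol in UTC: 11:45-15:00, 17:45-21:00 (subtract 1h to convert from UTC+1).
Farrukh ∩ Elena: 14:15-21:00.
Farrukh ∩ Elena ∩ Gita: 14:15-16:00, 18:30-21:00.
Farrukh ∩ Elena ∩ Gita ∩ Freya: 14:15-16:00, 18:30-21:00.
Farrukh ∩ Elena ∩ Gita ∩ Freya ∩ Sam: 14:15-15:00, 18:30-21:00.
Farrukh ∩ Elena ∩ Gita ∩ Freya ∩ Sam ∩ Carol: 14:15-15:00, 18:30-21:00.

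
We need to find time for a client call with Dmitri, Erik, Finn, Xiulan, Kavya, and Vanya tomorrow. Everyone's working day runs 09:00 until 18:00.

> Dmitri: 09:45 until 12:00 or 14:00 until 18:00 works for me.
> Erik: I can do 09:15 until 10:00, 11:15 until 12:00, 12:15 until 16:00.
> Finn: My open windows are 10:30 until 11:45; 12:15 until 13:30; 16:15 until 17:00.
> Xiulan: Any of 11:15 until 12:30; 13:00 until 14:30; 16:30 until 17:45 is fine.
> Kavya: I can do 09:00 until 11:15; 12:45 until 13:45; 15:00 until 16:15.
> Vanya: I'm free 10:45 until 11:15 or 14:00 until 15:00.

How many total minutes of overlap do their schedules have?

Dmitri ∩ Erik: 09:45-10:00, 11:15-12:00, 14:00-16:00.
Dmitri ∩ Erik ∩ Finn: 11:15-11:45.
Dmitri ∩ Erik ∩ Finn ∩ Xiulan: 11:15-11:45.
Dmitri ∩ Erik ∩ Finn ∩ Xiulan ∩ Kavya: ∅.
Dmitri ∩ Erik ∩ Finn ∩ Xiulan ∩ Kavya ∩ Vanya: ∅.
There is no time when everyone is free.
There is no common window, so the total is 0 minutes.

0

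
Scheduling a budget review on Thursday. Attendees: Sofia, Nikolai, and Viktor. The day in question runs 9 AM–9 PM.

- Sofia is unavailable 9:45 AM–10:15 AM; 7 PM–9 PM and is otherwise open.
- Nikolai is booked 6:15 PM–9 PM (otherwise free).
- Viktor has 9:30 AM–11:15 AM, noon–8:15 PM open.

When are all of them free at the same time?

09:30-09:45, 10:15-11:15, 12:00-18:15

Sofia free: 09:00-09:45, 10:15-19:00 (invert busy blocks within the working day).
Nikolai free: 09:00-18:15 (invert busy blocks within the working day).
Viktor free: 09:30-11:15, 12:00-20:15.
Sofia ∩ Nikolai: 09:00-09:45, 10:15-18:15.
Sofia ∩ Nikolai ∩ Viktor: 09:30-09:45, 10:15-11:15, 12:00-18:15.
So the common availability across everyone is 09:30-09:45, 10:15-11:15, 12:00-18:15.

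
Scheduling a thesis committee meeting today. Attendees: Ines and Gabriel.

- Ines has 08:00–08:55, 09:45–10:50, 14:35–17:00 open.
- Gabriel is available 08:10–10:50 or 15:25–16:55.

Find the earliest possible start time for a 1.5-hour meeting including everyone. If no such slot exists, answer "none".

15:25

Ines ∩ Gabriel: 08:10-08:55, 09:45-10:50, 15:25-16:55.
So the common availability across everyone is 08:10-08:55, 09:45-10:50, 15:25-16:55.
The first common window of at least 90 minutes is 15:25-16:55, so the earliest start is 15:25.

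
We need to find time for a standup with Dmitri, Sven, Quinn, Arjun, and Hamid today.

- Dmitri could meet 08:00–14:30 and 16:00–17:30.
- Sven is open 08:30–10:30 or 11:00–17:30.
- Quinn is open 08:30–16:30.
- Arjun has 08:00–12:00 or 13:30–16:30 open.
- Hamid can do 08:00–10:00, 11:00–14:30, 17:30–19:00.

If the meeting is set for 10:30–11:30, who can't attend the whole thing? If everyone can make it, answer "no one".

Dmitri: free for 10:30-11:30. Sven: not fully free for 10:30-11:30. Quinn: free for 10:30-11:30. Arjun: free for 10:30-11:30. Hamid: not fully free for 10:30-11:30.

Hamid, Sven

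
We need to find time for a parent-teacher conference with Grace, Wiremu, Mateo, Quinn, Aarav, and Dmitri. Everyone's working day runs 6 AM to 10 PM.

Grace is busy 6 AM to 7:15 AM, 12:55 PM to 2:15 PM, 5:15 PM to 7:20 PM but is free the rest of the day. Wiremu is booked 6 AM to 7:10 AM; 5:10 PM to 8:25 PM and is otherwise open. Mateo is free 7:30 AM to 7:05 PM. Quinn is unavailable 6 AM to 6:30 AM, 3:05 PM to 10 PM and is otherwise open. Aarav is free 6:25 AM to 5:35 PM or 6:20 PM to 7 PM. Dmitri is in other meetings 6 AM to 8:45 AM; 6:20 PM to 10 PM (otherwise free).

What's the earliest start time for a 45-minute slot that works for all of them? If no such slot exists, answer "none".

Grace free: 07:15-12:55, 14:15-17:15, 19:20-22:00 (invert busy blocks within the working day).
Wiremu free: 07:10-17:10, 20:25-22:00 (invert busy blocks within the working day).
Mateo free: 07:30-19:05.
Quinn free: 06:30-15:05 (invert busy blocks within the working day).
Aarav free: 06:25-17:35, 18:20-19:00.
Dmitri free: 08:45-18:20 (invert busy blocks within the working day).
Grace ∩ Wiremu: 07:15-12:55, 14:15-17:10, 20:25-22:00.
Grace ∩ Wiremu ∩ Mateo: 07:30-12:55, 14:15-17:10.
Grace ∩ Wiremu ∩ Mateo ∩ Quinn: 07:30-12:55, 14:15-15:05.
Grace ∩ Wiremu ∩ Mateo ∩ Quinn ∩ Aarav: 07:30-12:55, 14:15-15:05.
Grace ∩ Wiremu ∩ Mateo ∩ Quinn ∩ Aarav ∩ Dmitri: 08:45-12:55, 14:15-15:05.
Those are the intersection windows.
The first common window of at least 45 minutes is 08:45-12:55, so the earliest start is 08:45.

08:45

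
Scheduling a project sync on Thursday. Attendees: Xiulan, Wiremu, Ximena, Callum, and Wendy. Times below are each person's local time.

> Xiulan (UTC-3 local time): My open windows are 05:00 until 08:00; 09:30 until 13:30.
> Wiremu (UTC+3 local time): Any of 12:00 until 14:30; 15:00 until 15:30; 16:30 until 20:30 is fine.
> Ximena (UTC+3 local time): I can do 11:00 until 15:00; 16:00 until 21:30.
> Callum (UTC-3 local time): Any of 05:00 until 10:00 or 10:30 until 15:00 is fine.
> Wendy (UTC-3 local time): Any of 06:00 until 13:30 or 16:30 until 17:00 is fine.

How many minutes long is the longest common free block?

180

Xiulan in UTC: 08:00-11:00, 12:30-16:30 (add 3h to convert from UTC-3).
Wiremu in UTC: 09:00-11:30, 12:00-12:30, 13:30-17:30 (subtract 3h to convert from UTC+3).
Ximena in UTC: 08:00-12:00, 13:00-18:30 (subtract 3h to convert from UTC+3).
Callum in UTC: 08:00-13:00, 13:30-18:00 (add 3h to convert from UTC-3).
Wendy in UTC: 09:00-16:30, 19:30-20:00 (add 3h to convert from UTC-3).
Xiulan ∩ Wiremu: 09:00-11:00, 13:30-16:30.
Xiulan ∩ Wiremu ∩ Ximena: 09:00-11:00, 13:30-16:30.
Xiulan ∩ Wiremu ∩ Ximena ∩ Callum: 09:00-11:00, 13:30-16:30.
Xiulan ∩ Wiremu ∩ Ximena ∩ Callum ∩ Wendy: 09:00-11:00, 13:30-16:30.
So the common availability across everyone is 09:00-11:00, 13:30-16:30.
The longest is 13:30-16:30 at 180 minutes.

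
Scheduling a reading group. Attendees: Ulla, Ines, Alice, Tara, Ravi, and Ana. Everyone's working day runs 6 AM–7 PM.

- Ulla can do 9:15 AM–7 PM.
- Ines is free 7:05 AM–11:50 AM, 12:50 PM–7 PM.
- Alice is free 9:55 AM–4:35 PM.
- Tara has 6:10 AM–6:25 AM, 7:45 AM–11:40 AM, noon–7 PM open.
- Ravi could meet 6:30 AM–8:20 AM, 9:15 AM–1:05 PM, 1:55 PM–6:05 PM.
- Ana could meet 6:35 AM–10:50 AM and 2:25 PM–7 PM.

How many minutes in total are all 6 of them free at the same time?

Ulla ∩ Ines: 09:15-11:50, 12:50-19:00.
Ulla ∩ Ines ∩ Alice: 09:55-11:50, 12:50-16:35.
Ulla ∩ Ines ∩ Alice ∩ Tara: 09:55-11:40, 12:50-16:35.
Ulla ∩ Ines ∩ Alice ∩ Tara ∩ Ravi: 09:55-11:40, 12:50-13:05, 13:55-16:35.
Ulla ∩ Ines ∩ Alice ∩ Tara ∩ Ravi ∩ Ana: 09:55-10:50, 14:25-16:35.
Those are the intersection windows.
Summing the common windows: 55 + 130 = 185 minutes.

185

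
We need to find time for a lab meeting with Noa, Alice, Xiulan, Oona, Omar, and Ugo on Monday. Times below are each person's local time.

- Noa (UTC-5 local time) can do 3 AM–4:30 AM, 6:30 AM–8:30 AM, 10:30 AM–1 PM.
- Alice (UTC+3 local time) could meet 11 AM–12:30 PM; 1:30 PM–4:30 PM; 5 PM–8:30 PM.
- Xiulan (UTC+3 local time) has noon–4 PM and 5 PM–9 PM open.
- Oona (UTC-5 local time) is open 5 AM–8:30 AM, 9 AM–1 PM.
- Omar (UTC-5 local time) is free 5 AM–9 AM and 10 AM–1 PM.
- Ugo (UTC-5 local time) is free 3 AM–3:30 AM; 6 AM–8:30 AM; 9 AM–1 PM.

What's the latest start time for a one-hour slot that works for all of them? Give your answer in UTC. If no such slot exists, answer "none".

16:30

Noa in UTC: 08:00-09:30, 11:30-13:30, 15:30-18:00 (add 5h to convert from UTC-5).
Alice in UTC: 08:00-09:30, 10:30-13:30, 14:00-17:30 (subtract 3h to convert from UTC+3).
Xiulan in UTC: 09:00-13:00, 14:00-18:00 (subtract 3h to convert from UTC+3).
Oona in UTC: 10:00-13:30, 14:00-18:00 (add 5h to convert from UTC-5).
Omar in UTC: 10:00-14:00, 15:00-18:00 (add 5h to convert from UTC-5).
Ugo in UTC: 08:00-08:30, 11:00-13:30, 14:00-18:00 (add 5h to convert from UTC-5).
Noa ∩ Alice: 08:00-09:30, 11:30-13:30, 15:30-17:30.
Noa ∩ Alice ∩ Xiulan: 09:00-09:30, 11:30-13:00, 15:30-17:30.
Noa ∩ Alice ∩ Xiulan ∩ Oona: 11:30-13:00, 15:30-17:30.
Noa ∩ Alice ∩ Xiulan ∩ Oona ∩ Omar: 11:30-13:00, 15:30-17:30.
Noa ∩ Alice ∩ Xiulan ∩ Oona ∩ Omar ∩ Ugo: 11:30-13:00, 15:30-17:30.
The last common window of at least 60 minutes is 15:30-17:30; a 60-minute meeting can start as late as 16:30 and still end by 17:30.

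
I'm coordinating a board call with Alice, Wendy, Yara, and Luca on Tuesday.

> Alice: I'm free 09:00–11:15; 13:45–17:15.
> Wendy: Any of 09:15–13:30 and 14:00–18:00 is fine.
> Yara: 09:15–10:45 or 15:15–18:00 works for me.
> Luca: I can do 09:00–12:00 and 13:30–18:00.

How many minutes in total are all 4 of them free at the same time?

Alice ∩ Wendy: 09:15-11:15, 14:00-17:15.
Alice ∩ Wendy ∩ Yara: 09:15-10:45, 15:15-17:15.
Alice ∩ Wendy ∩ Yara ∩ Luca: 09:15-10:45, 15:15-17:15.
Summing the common windows: 90 + 120 = 210 minutes.

210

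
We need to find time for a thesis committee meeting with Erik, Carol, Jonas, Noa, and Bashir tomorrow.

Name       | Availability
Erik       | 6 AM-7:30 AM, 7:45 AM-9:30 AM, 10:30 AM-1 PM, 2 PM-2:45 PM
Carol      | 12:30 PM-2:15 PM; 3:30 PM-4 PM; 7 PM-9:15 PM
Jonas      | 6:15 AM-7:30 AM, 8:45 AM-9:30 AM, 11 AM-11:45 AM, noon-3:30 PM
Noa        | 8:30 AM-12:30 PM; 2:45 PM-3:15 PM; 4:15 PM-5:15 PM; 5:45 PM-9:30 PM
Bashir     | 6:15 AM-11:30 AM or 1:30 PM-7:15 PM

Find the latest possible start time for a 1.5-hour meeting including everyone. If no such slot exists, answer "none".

none

Erik ∩ Carol: 12:30-13:00, 14:00-14:15.
Erik ∩ Carol ∩ Jonas: 12:30-13:00, 14:00-14:15.
Erik ∩ Carol ∩ Jonas ∩ Noa: ∅.
Erik ∩ Carol ∩ Jonas ∩ Noa ∩ Bashir: ∅.
There is no time when everyone is free.
No common window is at least 90 minutes long.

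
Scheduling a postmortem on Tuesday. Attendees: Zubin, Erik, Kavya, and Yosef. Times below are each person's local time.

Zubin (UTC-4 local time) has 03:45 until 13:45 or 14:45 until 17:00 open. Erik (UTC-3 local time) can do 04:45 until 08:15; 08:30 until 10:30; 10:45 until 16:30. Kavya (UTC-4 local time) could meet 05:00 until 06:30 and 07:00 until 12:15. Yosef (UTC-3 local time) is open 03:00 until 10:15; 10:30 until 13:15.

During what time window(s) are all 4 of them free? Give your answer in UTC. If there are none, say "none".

Zubin in UTC: 07:45-17:45, 18:45-21:00 (add 4h to convert from UTC-4).
Erik in UTC: 07:45-11:15, 11:30-13:30, 13:45-19:30 (add 3h to convert from UTC-3).
Kavya in UTC: 09:00-10:30, 11:00-16:15 (add 4h to convert from UTC-4).
Yosef in UTC: 06:00-13:15, 13:30-16:15 (add 3h to convert from UTC-3).
Zubin ∩ Erik: 07:45-11:15, 11:30-13:30, 13:45-17:45, 18:45-19:30.
Zubin ∩ Erik ∩ Kavya: 09:00-10:30, 11:00-11:15, 11:30-13:30, 13:45-16:15.
Zubin ∩ Erik ∩ Kavya ∩ Yosef: 09:00-10:30, 11:00-11:15, 11:30-13:15, 13:45-16:15.

09:00-10:30, 11:00-11:15, 11:30-13:15, 13:45-16:15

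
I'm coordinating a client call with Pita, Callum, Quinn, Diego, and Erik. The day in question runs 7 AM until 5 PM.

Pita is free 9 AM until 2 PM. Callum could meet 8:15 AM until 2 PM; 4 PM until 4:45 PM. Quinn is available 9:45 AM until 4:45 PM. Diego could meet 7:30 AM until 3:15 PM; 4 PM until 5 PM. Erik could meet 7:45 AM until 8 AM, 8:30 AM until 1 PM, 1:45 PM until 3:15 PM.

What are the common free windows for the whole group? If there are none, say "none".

Pita ∩ Callum: 09:00-14:00.
Pita ∩ Callum ∩ Quinn: 09:45-14:00.
Pita ∩ Callum ∩ Quinn ∩ Diego: 09:45-14:00.
Pita ∩ Callum ∩ Quinn ∩ Diego ∩ Erik: 09:45-13:00, 13:45-14:00.
Those are the intersection windows.

09:45-13:00, 13:45-14:00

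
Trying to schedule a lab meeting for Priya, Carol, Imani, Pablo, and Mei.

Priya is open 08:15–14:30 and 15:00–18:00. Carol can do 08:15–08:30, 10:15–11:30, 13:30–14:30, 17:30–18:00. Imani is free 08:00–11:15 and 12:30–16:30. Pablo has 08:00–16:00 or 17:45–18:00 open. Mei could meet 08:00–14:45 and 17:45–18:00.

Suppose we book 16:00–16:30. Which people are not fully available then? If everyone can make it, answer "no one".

Carol, Mei, Pablo

Priya: free for 16:00-16:30. Carol: not fully free for 16:00-16:30. Imani: free for 16:00-16:30. Pablo: not fully free for 16:00-16:30. Mei: not fully free for 16:00-16:30.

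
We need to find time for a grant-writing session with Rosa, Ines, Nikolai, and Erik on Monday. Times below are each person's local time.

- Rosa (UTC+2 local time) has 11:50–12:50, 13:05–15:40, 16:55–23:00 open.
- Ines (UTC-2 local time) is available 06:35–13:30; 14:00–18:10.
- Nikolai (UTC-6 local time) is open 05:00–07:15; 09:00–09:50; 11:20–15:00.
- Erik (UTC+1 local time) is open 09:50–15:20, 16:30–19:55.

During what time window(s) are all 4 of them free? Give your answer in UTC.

Rosa in UTC: 09:50-10:50, 11:05-13:40, 14:55-21:00 (subtract 2h to convert from UTC+2).
Ines in UTC: 08:35-15:30, 16:00-20:10 (add 2h to convert from UTC-2).
Nikolai in UTC: 11:00-13:15, 15:00-15:50, 17:20-21:00 (add 6h to convert from UTC-6).
Erik in UTC: 08:50-14:20, 15:30-18:55 (subtract 1h to convert from UTC+1).
Rosa ∩ Ines: 09:50-10:50, 11:05-13:40, 14:55-15:30, 16:00-20:10.
Rosa ∩ Ines ∩ Nikolai: 11:05-13:15, 15:00-15:30, 17:20-20:10.
Rosa ∩ Ines ∩ Nikolai ∩ Erik: 11:05-13:15, 17:20-18:55.

11:05-13:15, 17:20-18:55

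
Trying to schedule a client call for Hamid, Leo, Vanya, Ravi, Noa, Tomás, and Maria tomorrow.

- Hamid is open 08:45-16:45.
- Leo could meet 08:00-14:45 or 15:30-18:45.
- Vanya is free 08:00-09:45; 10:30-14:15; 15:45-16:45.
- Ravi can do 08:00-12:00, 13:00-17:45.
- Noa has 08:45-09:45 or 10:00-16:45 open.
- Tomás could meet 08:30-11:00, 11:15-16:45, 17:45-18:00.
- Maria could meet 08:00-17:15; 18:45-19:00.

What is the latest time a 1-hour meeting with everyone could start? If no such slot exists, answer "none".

Hamid ∩ Leo: 08:45-14:45, 15:30-16:45.
Hamid ∩ Leo ∩ Vanya: 08:45-09:45, 10:30-14:15, 15:45-16:45.
Hamid ∩ Leo ∩ Vanya ∩ Ravi: 08:45-09:45, 10:30-12:00, 13:00-14:15, 15:45-16:45.
Hamid ∩ Leo ∩ Vanya ∩ Ravi ∩ Noa: 08:45-09:45, 10:30-12:00, 13:00-14:15, 15:45-16:45.
Hamid ∩ Leo ∩ Vanya ∩ Ravi ∩ Noa ∩ Tomás: 08:45-09:45, 10:30-11:00, 11:15-12:00, 13:00-14:15, 15:45-16:45.
Hamid ∩ Leo ∩ Vanya ∩ Ravi ∩ Noa ∩ Tomás ∩ Maria: 08:45-09:45, 10:30-11:00, 11:15-12:00, 13:00-14:15, 15:45-16:45.
Those are the intersection windows.
The last common window of at least 60 minutes is 15:45-16:45; a 60-minute meeting can start as late as 15:45 and still end by 16:45.

15:45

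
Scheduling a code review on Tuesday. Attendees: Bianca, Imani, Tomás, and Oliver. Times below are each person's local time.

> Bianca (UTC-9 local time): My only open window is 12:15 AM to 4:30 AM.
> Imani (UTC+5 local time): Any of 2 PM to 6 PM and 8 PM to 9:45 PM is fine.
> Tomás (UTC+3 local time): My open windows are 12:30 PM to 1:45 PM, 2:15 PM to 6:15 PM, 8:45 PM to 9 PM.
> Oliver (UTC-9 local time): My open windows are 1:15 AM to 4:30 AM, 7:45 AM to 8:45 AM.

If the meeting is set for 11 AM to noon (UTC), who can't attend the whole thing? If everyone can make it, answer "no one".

Tomás

Bianca in UTC: 09:15-13:30 (add 9h to convert from UTC-9).
Imani in UTC: 09:00-13:00, 15:00-16:45 (subtract 5h to convert from UTC+5).
Tomás in UTC: 09:30-10:45, 11:15-15:15, 17:45-18:00 (subtract 3h to convert from UTC+3).
Oliver in UTC: 10:15-13:30, 16:45-17:45 (add 9h to convert from UTC-9).
Bianca: free for 11:00-12:00. Imani: free for 11:00-12:00. Tomás: not fully free for 11:00-12:00. Oliver: free for 11:00-12:00.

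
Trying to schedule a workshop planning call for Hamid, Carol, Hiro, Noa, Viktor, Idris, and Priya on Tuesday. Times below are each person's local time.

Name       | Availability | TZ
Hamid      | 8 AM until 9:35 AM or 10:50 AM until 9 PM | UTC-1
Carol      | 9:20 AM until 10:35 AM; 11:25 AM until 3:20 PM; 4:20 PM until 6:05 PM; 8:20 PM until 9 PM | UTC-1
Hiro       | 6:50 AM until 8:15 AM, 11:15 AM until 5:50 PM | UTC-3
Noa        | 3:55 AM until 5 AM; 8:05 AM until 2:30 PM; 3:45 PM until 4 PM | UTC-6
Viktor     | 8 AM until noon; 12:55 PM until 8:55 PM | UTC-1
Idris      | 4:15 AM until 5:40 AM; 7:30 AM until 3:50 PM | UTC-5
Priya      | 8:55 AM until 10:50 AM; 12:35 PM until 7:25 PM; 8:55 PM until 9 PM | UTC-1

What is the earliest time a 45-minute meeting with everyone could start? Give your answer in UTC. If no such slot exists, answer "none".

Hamid in UTC: 09:00-10:35, 11:50-22:00 (add 1h to convert from UTC-1).
Carol in UTC: 10:20-11:35, 12:25-16:20, 17:20-19:05, 21:20-22:00 (add 1h to convert from UTC-1).
Hiro in UTC: 09:50-11:15, 14:15-20:50 (add 3h to convert from UTC-3).
Noa in UTC: 09:55-11:00, 14:05-20:30, 21:45-22:00 (add 6h to convert from UTC-6).
Viktor in UTC: 09:00-13:00, 13:55-21:55 (add 1h to convert from UTC-1).
Idris in UTC: 09:15-10:40, 12:30-20:50 (add 5h to convert from UTC-5).
Priya in UTC: 09:55-11:50, 13:35-20:25, 21:55-22:00 (add 1h to convert from UTC-1).
Hamid ∩ Carol: 10:20-10:35, 12:25-16:20, 17:20-19:05, 21:20-22:00.
Hamid ∩ Carol ∩ Hiro: 10:20-10:35, 14:15-16:20, 17:20-19:05.
Hamid ∩ Carol ∩ Hiro ∩ Noa: 10:20-10:35, 14:15-16:20, 17:20-19:05.
Hamid ∩ Carol ∩ Hiro ∩ Noa ∩ Viktor: 10:20-10:35, 14:15-16:20, 17:20-19:05.
Hamid ∩ Carol ∩ Hiro ∩ Noa ∩ Viktor ∩ Idris: 10:20-10:35, 14:15-16:20, 17:20-19:05.
Hamid ∩ Carol ∩ Hiro ∩ Noa ∩ Viktor ∩ Idris ∩ Priya: 10:20-10:35, 14:15-16:20, 17:20-19:05.
Those are the intersection windows.
The first common window of at least 45 minutes is 14:15-16:20, so the earliest start is 14:15.

14:15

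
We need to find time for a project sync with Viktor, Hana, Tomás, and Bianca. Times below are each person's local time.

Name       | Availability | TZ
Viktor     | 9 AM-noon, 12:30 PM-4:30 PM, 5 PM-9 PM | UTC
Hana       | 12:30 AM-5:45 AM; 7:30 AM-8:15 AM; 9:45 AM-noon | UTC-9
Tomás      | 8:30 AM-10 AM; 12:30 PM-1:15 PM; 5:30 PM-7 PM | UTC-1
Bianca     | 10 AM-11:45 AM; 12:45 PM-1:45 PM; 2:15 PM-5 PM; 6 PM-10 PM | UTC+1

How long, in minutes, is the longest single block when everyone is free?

Viktor in UTC: 09:00-12:00, 12:30-16:30, 17:00-21:00.
Hana in UTC: 09:30-14:45, 16:30-17:15, 18:45-21:00 (add 9h to convert from UTC-9).
Tomás in UTC: 09:30-11:00, 13:30-14:15, 18:30-20:00 (add 1h to convert from UTC-1).
Bianca in UTC: 09:00-10:45, 11:45-12:45, 13:15-16:00, 17:00-21:00 (subtract 1h to convert from UTC+1).
Viktor ∩ Hana: 09:30-12:00, 12:30-14:45, 17:00-17:15, 18:45-21:00.
Viktor ∩ Hana ∩ Tomás: 09:30-11:00, 13:30-14:15, 18:45-20:00.
Viktor ∩ Hana ∩ Tomás ∩ Bianca: 09:30-10:45, 13:30-14:15, 18:45-20:00.
The longest is 09:30-10:45 at 75 minutes.

75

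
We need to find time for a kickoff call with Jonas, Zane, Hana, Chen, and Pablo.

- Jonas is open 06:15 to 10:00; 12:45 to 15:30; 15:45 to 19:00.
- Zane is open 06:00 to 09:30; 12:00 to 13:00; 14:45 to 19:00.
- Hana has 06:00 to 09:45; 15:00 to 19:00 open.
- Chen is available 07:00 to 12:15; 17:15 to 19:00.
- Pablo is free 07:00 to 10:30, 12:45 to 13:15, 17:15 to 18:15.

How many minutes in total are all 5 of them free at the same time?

210

Jonas ∩ Zane: 06:15-09:30, 12:45-13:00, 14:45-15:30, 15:45-19:00.
Jonas ∩ Zane ∩ Hana: 06:15-09:30, 15:00-15:30, 15:45-19:00.
Jonas ∩ Zane ∩ Hana ∩ Chen: 07:00-09:30, 17:15-19:00.
Jonas ∩ Zane ∩ Hana ∩ Chen ∩ Pablo: 07:00-09:30, 17:15-18:15.
Summing the common windows: 150 + 60 = 210 minutes.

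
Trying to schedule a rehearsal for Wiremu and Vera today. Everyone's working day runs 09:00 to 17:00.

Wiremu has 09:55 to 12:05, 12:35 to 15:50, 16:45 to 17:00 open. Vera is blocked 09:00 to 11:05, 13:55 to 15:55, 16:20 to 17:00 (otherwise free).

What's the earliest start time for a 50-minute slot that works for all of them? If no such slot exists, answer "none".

Wiremu free: 09:55-12:05, 12:35-15:50, 16:45-17:00.
Vera free: 11:05-13:55, 15:55-16:20 (invert busy blocks within the working day).
Wiremu ∩ Vera: 11:05-12:05, 12:35-13:55.
Those are the intersection windows.
The first common window of at least 50 minutes is 11:05-12:05, so the earliest start is 11:05.

11:05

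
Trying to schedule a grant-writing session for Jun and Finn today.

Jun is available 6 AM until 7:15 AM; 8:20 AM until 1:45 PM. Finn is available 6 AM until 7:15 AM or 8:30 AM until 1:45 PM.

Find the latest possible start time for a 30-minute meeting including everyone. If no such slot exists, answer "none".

Jun ∩ Finn: 06:00-07:15, 08:30-13:45.
So the common availability across everyone is 06:00-07:15, 08:30-13:45.
The last common window of at least 30 minutes is 08:30-13:45; a 30-minute meeting can start as late as 13:15 and still end by 13:45.

13:15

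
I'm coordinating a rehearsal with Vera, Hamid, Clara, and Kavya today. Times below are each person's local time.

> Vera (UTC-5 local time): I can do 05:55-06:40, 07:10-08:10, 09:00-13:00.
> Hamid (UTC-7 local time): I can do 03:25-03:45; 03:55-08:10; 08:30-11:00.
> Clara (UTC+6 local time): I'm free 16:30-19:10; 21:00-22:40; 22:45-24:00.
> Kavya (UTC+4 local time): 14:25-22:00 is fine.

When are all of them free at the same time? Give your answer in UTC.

10:55-11:40, 12:10-13:10, 15:00-15:10, 15:30-16:40, 16:45-18:00

Vera in UTC: 10:55-11:40, 12:10-13:10, 14:00-18:00 (add 5h to convert from UTC-5).
Hamid in UTC: 10:25-10:45, 10:55-15:10, 15:30-18:00 (add 7h to convert from UTC-7).
Clara in UTC: 10:30-13:10, 15:00-16:40, 16:45-18:00 (subtract 6h to convert from UTC+6).
Kavya in UTC: 10:25-18:00 (subtract 4h to convert from UTC+4).
Vera ∩ Hamid: 10:55-11:40, 12:10-13:10, 14:00-15:10, 15:30-18:00.
Vera ∩ Hamid ∩ Clara: 10:55-11:40, 12:10-13:10, 15:00-15:10, 15:30-16:40, 16:45-18:00.
Vera ∩ Hamid ∩ Clara ∩ Kavya: 10:55-11:40, 12:10-13:10, 15:00-15:10, 15:30-16:40, 16:45-18:00.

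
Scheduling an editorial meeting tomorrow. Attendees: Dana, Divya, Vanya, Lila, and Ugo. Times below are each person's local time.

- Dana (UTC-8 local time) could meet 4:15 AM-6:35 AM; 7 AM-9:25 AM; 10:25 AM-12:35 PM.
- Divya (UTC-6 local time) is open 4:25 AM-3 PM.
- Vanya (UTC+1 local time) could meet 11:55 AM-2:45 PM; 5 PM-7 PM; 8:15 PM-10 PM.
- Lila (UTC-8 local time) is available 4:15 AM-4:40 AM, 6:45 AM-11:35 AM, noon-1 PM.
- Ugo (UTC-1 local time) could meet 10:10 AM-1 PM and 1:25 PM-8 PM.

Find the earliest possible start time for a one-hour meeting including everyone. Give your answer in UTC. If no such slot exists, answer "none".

Dana in UTC: 12:15-14:35, 15:00-17:25, 18:25-20:35 (add 8h to convert from UTC-8).
Divya in UTC: 10:25-21:00 (add 6h to convert from UTC-6).
Vanya in UTC: 10:55-13:45, 16:00-18:00, 19:15-21:00 (subtract 1h to convert from UTC+1).
Lila in UTC: 12:15-12:40, 14:45-19:35, 20:00-21:00 (add 8h to convert from UTC-8).
Ugo in UTC: 11:10-14:00, 14:25-21:00 (add 1h to convert from UTC-1).
Dana ∩ Divya: 12:15-14:35, 15:00-17:25, 18:25-20:35.
Dana ∩ Divya ∩ Vanya: 12:15-13:45, 16:00-17:25, 19:15-20:35.
Dana ∩ Divya ∩ Vanya ∩ Lila: 12:15-12:40, 16:00-17:25, 19:15-19:35, 20:00-20:35.
Dana ∩ Divya ∩ Vanya ∩ Lila ∩ Ugo: 12:15-12:40, 16:00-17:25, 19:15-19:35, 20:00-20:35.
The first common window of at least 60 minutes is 16:00-17:25, so the earliest start is 16:00.

16:00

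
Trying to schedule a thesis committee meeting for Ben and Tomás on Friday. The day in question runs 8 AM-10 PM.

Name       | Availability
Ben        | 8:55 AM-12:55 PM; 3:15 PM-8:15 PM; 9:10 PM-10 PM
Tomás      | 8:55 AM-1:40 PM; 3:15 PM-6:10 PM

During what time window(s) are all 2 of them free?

08:55-12:55, 15:15-18:10

Ben ∩ Tomás: 08:55-12:55, 15:15-18:10.
So the common availability across everyone is 08:55-12:55, 15:15-18:10.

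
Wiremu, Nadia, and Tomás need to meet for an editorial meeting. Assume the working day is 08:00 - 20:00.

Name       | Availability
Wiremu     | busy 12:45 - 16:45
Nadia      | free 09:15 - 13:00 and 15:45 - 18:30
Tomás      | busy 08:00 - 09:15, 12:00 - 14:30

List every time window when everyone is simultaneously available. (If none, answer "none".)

09:15-12:00, 16:45-18:30

Wiremu free: 08:00-12:45, 16:45-20:00 (invert busy blocks within the working day).
Nadia free: 09:15-13:00, 15:45-18:30.
Tomás free: 09:15-12:00, 14:30-20:00 (invert busy blocks within the working day).
Wiremu ∩ Nadia: 09:15-12:45, 16:45-18:30.
Wiremu ∩ Nadia ∩ Tomás: 09:15-12:00, 16:45-18:30.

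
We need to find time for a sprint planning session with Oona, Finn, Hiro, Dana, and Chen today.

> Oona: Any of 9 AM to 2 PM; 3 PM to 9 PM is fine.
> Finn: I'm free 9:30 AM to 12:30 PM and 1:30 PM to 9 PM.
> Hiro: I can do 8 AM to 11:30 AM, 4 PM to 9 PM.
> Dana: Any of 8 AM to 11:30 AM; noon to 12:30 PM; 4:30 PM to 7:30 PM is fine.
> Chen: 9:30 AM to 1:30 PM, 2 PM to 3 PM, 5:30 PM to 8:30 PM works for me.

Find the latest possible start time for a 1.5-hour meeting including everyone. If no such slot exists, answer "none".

Oona ∩ Finn: 09:30-12:30, 13:30-14:00, 15:00-21:00.
Oona ∩ Finn ∩ Hiro: 09:30-11:30, 16:00-21:00.
Oona ∩ Finn ∩ Hiro ∩ Dana: 09:30-11:30, 16:30-19:30.
Oona ∩ Finn ∩ Hiro ∩ Dana ∩ Chen: 09:30-11:30, 17:30-19:30.
So the common availability across everyone is 09:30-11:30, 17:30-19:30.
The last common window of at least 90 minutes is 17:30-19:30; a 90-minute meeting can start as late as 18:00 and still end by 19:30.

18:00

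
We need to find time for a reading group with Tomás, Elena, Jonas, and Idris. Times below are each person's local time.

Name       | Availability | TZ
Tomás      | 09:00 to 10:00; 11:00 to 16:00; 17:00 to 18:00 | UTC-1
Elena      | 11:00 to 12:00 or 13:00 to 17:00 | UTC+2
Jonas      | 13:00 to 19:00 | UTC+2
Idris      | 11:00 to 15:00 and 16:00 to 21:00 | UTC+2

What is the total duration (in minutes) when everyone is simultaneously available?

Tomás in UTC: 10:00-11:00, 12:00-17:00, 18:00-19:00 (add 1h to convert from UTC-1).
Elena in UTC: 09:00-10:00, 11:00-15:00 (subtract 2h to convert from UTC+2).
Jonas in UTC: 11:00-17:00 (subtract 2h to convert from UTC+2).
Idris in UTC: 09:00-13:00, 14:00-19:00 (subtract 2h to convert from UTC+2).
Tomás ∩ Elena: 12:00-15:00.
Tomás ∩ Elena ∩ Jonas: 12:00-15:00.
Tomás ∩ Elena ∩ Jonas ∩ Idris: 12:00-13:00, 14:00-15:00.
Those are the intersection windows.
Summing the common windows: 60 + 60 = 120 minutes.

120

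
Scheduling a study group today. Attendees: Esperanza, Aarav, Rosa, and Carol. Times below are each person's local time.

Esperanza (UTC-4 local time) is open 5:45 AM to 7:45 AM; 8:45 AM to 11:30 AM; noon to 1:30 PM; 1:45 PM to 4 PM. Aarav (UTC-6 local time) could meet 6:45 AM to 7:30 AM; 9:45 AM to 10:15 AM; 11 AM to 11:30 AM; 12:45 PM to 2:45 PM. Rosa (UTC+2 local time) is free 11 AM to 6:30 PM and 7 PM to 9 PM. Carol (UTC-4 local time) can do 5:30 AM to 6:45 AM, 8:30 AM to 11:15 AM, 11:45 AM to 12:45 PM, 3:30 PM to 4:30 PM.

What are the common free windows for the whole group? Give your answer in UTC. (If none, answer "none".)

12:45-13:30, 16:00-16:15

Esperanza in UTC: 09:45-11:45, 12:45-15:30, 16:00-17:30, 17:45-20:00 (add 4h to convert from UTC-4).
Aarav in UTC: 12:45-13:30, 15:45-16:15, 17:00-17:30, 18:45-20:45 (add 6h to convert from UTC-6).
Rosa in UTC: 09:00-16:30, 17:00-19:00 (subtract 2h to convert from UTC+2).
Carol in UTC: 09:30-10:45, 12:30-15:15, 15:45-16:45, 19:30-20:30 (add 4h to convert from UTC-4).
Esperanza ∩ Aarav: 12:45-13:30, 16:00-16:15, 17:00-17:30, 18:45-20:00.
Esperanza ∩ Aarav ∩ Rosa: 12:45-13:30, 16:00-16:15, 17:00-17:30, 18:45-19:00.
Esperanza ∩ Aarav ∩ Rosa ∩ Carol: 12:45-13:30, 16:00-16:15.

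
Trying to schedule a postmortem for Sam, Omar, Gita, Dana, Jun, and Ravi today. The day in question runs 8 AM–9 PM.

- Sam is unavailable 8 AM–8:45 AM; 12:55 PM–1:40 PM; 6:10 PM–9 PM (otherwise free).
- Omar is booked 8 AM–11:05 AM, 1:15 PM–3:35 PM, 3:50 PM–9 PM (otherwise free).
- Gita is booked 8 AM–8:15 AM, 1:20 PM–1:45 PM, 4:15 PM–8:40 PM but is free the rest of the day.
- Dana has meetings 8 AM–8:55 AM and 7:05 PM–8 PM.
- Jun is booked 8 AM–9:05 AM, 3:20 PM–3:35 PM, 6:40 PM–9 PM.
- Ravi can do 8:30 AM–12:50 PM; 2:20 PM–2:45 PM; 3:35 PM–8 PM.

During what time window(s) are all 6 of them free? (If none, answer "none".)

11:05-12:50, 15:35-15:50

Sam free: 08:45-12:55, 13:40-18:10 (invert busy blocks within the working day).
Omar free: 11:05-13:15, 15:35-15:50 (invert busy blocks within the working day).
Gita free: 08:15-13:20, 13:45-16:15, 20:40-21:00 (invert busy blocks within the working day).
Dana free: 08:55-19:05, 20:00-21:00 (invert busy blocks within the working day).
Jun free: 09:05-15:20, 15:35-18:40 (invert busy blocks within the working day).
Ravi free: 08:30-12:50, 14:20-14:45, 15:35-20:00.
Sam ∩ Omar: 11:05-12:55, 15:35-15:50.
Sam ∩ Omar ∩ Gita: 11:05-12:55, 15:35-15:50.
Sam ∩ Omar ∩ Gita ∩ Dana: 11:05-12:55, 15:35-15:50.
Sam ∩ Omar ∩ Gita ∩ Dana ∩ Jun: 11:05-12:55, 15:35-15:50.
Sam ∩ Omar ∩ Gita ∩ Dana ∩ Jun ∩ Ravi: 11:05-12:50, 15:35-15:50.
Those are the intersection windows.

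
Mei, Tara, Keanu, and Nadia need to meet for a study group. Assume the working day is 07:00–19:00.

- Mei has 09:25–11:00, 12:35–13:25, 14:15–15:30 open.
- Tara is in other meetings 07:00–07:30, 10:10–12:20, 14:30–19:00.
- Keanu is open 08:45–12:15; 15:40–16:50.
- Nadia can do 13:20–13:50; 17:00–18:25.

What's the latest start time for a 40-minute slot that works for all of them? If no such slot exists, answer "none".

Mei free: 09:25-11:00, 12:35-13:25, 14:15-15:30.
Tara free: 07:30-10:10, 12:20-14:30 (invert busy blocks within the working day).
Keanu free: 08:45-12:15, 15:40-16:50.
Nadia free: 13:20-13:50, 17:00-18:25.
Mei ∩ Tara: 09:25-10:10, 12:35-13:25, 14:15-14:30.
Mei ∩ Tara ∩ Keanu: 09:25-10:10.
Mei ∩ Tara ∩ Keanu ∩ Nadia: ∅.
There is no time when everyone is free.
No common window is at least 40 minutes long.

none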